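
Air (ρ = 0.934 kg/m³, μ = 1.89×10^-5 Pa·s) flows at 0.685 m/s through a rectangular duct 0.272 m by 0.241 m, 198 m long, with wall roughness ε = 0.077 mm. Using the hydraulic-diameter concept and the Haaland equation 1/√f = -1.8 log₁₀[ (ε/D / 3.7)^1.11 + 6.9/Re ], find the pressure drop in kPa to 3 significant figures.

ΔP ≈ 0.00551 kPa

Hydraulic diameter D_h = 4A/P = 4·(0.272·0.241)/(2·(0.272+0.241)) = 0.2622/1.026 = 0.2556 m.
Re = ρVD_h/μ = 0.934·0.685·0.2556/1.89e-05 = 8651.
ε/D_h = 7.7e-05/0.2556 = 0.000301; Haaland gives 1/√f = -1.8 log₁₀[2.89e-05+0.000798] = 5.549, so f = 0.03248.
ΔP = f(L/D_h)(ρV²/2) = 0.03248·198/0.2556·0.2191 = 5.514 Pa.
ΔP = 0.00551 kPa.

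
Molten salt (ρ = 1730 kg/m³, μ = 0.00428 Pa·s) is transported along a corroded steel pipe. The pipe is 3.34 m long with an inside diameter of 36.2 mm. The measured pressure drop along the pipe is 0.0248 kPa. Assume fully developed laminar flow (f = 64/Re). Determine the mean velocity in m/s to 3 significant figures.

V ≈ 0.0710 m/s

For laminar flow, f = 64/Re with Re = ρVD/μ, so Darcy-Weisbach reduces to ΔP = 32μLV/D². Solving for V: V = ΔP·D²/(32μL) = 24.8·(0.0362)²/(32·0.00428·3.34) = 0.07104 m/s.
Check: Re = ρVD/μ = 1730·0.07104·0.0362/0.00428 = 1040 < 2300, so the laminar assumption holds.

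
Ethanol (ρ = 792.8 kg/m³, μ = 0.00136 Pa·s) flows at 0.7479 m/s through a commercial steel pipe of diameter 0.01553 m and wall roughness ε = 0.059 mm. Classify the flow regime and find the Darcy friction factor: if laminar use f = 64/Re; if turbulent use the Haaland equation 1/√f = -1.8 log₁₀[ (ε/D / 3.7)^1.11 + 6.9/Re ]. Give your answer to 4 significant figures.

Re = ρVD/μ = 792.8·0.7479·0.01553/0.00136 = 6771.
Re > 4000 → turbulent. ε/D = 5.9e-05/0.01553 = 0.0038; Haaland: 1/√f = -1.8 log₁₀[0.000482 + 0.00102] = 5.083, so f = 0.03871.

f ≈ 0.03871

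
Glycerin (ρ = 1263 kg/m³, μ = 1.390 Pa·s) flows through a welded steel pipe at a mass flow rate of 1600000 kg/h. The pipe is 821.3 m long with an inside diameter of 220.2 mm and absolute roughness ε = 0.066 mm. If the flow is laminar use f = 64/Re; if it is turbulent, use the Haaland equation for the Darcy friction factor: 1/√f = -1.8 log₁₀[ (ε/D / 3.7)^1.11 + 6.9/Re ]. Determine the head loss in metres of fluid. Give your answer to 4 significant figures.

h_f ≈ 561.9 m

ṁ = 1600000 kg/h = 1600000/3600 = 444.4 kg/s.
A = πD²/4 = π(0.2202)²/4 = 0.03808 m²; mean velocity V = ṁ/(ρA) = 444.4/(1263 · 0.03808) = 9.24 m/s.
Reynolds number Re = ρVD/μ = 1263 · 9.24 · 0.2202 / 1.39 = 1849.
Re < 2300 → laminar flow, so f = 64/Re = 64/1849 = 0.03462 (the turbulent correlation is not needed).
Darcy-Weisbach: ΔP = f(L/D)(ρV²/2) = 0.03462·(821.3/0.2202)·(1263·9.24²/2) = 0.03462·3730·5.392e+04 = 6.962e+06 Pa.
Head loss h_f = ΔP/(ρg) = 6.962e+06/(1263·9.81) = 561.9 m.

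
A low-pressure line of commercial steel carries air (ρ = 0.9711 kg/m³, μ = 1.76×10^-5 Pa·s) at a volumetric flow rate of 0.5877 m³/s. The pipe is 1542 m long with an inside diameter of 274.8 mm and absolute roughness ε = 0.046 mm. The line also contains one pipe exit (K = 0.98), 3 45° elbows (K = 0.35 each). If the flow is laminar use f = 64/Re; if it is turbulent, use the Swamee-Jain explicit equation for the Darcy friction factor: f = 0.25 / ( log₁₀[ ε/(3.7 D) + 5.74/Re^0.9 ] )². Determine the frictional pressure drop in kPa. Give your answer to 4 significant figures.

ΔP ≈ 4.810 kPa

Cross-sectional area A = πD²/4 = π(0.2748)²/4 = 0.05931 m²; mean velocity V = Q/A = 0.5877/0.05931 = 9.909 m/s.
Reynolds number Re = ρVD/μ = 0.9711 · 9.909 · 0.2748 / 1.76e-05 = 1.502e+05.
Re > 4000 → turbulent. Relative roughness ε/D = 4.6e-05/0.2748 = 0.000167. Swamee-Jain: f = 0.25/(log₁₀[0.000167/3.7 + 5.74/1.502e+05^0.9])² = 0.25/(log₁₀[4.52e-05 + 0.000126])² = 0.25/(-3.767)² = 0.01762.
Total minor-loss coefficient ΣK = 1·0.98 + 3·0.35 = 2.03.
ΔP = [f·L/D + ΣK]·(ρV²/2) = [0.01762·1542/0.2748 + 2.03]·(0.9711·9.909²/2) = [98.87 + 2.03]·47.68 = 4810 Pa.
ΔP = 4810 Pa = 4.810 kPa.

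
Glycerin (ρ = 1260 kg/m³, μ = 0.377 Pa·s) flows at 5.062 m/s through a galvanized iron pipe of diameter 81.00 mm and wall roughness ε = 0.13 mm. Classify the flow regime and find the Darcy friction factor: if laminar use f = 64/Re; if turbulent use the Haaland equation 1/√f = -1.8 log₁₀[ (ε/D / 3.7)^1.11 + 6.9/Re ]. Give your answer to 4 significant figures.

f ≈ 0.04670

Re = ρVD/μ = 1260·5.062·0.081/0.377 = 1370.
Re < 2300 → laminar, so f = 64/Re = 0.0467 (roughness is irrelevant in laminar flow).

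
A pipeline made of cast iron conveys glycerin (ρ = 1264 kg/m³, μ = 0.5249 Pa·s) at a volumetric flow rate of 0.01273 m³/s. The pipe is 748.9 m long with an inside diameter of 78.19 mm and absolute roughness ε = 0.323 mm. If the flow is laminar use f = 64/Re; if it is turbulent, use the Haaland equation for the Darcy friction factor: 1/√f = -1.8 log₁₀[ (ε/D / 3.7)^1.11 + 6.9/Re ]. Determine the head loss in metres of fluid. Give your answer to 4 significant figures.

Cross-sectional area A = πD²/4 = π(0.07819)²/4 = 0.004802 m²; mean velocity V = Q/A = 0.01273/0.004802 = 2.651 m/s.
Reynolds number Re = ρVD/μ = 1264 · 2.651 · 0.07819 / 0.525 = 499.2.
Re < 2300 → laminar flow, so f = 64/Re = 64/499.2 = 0.1282 (the turbulent correlation is not needed).
Darcy-Weisbach: ΔP = f(L/D)(ρV²/2) = 0.1282·(748.9/0.07819)·(1264·2.651²/2) = 0.1282·9578·4442 = 5.455e+06 Pa.
Head loss h_f = ΔP/(ρg) = 5.455e+06/(1264·9.81) = 439.9 m.

h_f ≈ 439.9 m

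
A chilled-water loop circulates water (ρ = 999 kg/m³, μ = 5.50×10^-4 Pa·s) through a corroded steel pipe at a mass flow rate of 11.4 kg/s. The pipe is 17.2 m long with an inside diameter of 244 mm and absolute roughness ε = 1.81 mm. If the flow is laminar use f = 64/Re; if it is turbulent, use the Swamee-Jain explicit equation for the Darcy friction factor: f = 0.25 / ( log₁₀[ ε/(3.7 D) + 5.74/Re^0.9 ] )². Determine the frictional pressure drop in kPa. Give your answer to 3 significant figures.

A = πD²/4 = π(0.244)²/4 = 0.04676 m²; mean velocity V = ṁ/(ρA) = 11.4/(999 · 0.04676) = 0.244 m/s.
Reynolds number Re = ρVD/μ = 999 · 0.244 · 0.244 / 0.00055 = 1.082e+05.
Re > 4000 → turbulent. Relative roughness ε/D = 0.00181/0.244 = 0.00742. Swamee-Jain: f = 0.25/(log₁₀[0.00742/3.7 + 5.74/1.082e+05^0.9])² = 0.25/(log₁₀[0.002 + 0.000169])² = 0.25/(-2.663)² = 0.03526.
Darcy-Weisbach: ΔP = f(L/D)(ρV²/2) = 0.03526·(17.2/0.244)·(999·0.244²/2) = 0.03526·70.49·29.75 = 73.94 Pa.
ΔP = 73.94 Pa = 0.0739 kPa.

ΔP ≈ 0.0739 kPa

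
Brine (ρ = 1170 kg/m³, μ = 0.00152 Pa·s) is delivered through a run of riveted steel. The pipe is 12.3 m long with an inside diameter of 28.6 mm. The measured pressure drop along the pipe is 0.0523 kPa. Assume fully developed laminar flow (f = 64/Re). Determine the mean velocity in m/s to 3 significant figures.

For laminar flow, f = 64/Re with Re = ρVD/μ, so Darcy-Weisbach reduces to ΔP = 32μLV/D². Solving for V: V = ΔP·D²/(32μL) = 52.3·(0.0286)²/(32·0.00152·12.3) = 0.0715 m/s.
Check: Re = ρVD/μ = 1170·0.0715·0.0286/0.00152 = 1574 < 2300, so the laminar assumption holds.

V ≈ 0.0715 m/s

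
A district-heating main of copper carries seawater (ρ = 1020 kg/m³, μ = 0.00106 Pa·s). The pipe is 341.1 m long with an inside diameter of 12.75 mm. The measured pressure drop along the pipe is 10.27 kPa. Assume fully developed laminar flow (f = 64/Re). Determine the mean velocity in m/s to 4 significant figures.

V ≈ 0.1443 m/s

For laminar flow, f = 64/Re with Re = ρVD/μ, so Darcy-Weisbach reduces to ΔP = 32μLV/D². Solving for V: V = ΔP·D²/(32μL) = 1.027e+04·(0.01275)²/(32·0.00106·341.1) = 0.1443 m/s.
Check: Re = ρVD/μ = 1020·0.1443·0.01275/0.00106 = 1770 < 2300, so the laminar assumption holds.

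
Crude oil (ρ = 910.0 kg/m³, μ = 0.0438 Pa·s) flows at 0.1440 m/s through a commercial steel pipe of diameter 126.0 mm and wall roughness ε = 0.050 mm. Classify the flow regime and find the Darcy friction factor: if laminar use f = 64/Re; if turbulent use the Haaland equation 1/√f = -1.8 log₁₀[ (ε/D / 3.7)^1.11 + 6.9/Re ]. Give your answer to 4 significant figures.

f ≈ 0.1698

Re = ρVD/μ = 910·0.144·0.126/0.0438 = 377.
Re < 2300 → laminar, so f = 64/Re = 0.1698 (roughness is irrelevant in laminar flow).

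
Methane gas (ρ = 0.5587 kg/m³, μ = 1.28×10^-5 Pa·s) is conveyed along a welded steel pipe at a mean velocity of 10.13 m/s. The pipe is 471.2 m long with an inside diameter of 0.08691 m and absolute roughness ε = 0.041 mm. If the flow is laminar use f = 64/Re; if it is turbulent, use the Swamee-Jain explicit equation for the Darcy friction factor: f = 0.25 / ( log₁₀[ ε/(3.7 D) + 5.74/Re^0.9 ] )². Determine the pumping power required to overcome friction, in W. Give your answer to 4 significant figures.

P ≈ 220.5 W

Reynolds number Re = ρVD/μ = 0.5587 · 10.13 · 0.08691 / 1.28e-05 = 3.843e+04.
Re > 4000 → turbulent. Relative roughness ε/D = 4.1e-05/0.08691 = 0.000472. Swamee-Jain: f = 0.25/(log₁₀[0.000472/3.7 + 5.74/3.843e+04^0.9])² = 0.25/(log₁₀[0.000128 + 0.000429])² = 0.25/(-3.254)² = 0.02361.
Darcy-Weisbach: ΔP = f(L/D)(ρV²/2) = 0.02361·(471.2/0.08691)·(0.5587·10.13²/2) = 0.02361·5422·28.67 = 3669 Pa.
Q = V·A = 10.13·0.005932 = 0.0601 m³/s.
Pumping power P = QΔP = 0.0601·3669 = 220.48 W = 220.5 W.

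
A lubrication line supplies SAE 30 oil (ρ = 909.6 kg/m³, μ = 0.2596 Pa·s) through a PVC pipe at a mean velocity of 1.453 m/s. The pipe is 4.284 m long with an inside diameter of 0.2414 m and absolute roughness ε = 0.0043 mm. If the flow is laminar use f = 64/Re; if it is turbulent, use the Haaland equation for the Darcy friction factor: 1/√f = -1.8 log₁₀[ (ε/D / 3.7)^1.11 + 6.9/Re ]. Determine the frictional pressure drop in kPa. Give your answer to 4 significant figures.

ΔP ≈ 0.8874 kPa

Reynolds number Re = ρVD/μ = 909.6 · 1.453 · 0.2414 / 0.26 = 1229.
Re < 2300 → laminar flow, so f = 64/Re = 64/1229 = 0.05208 (the turbulent correlation is not needed).
Darcy-Weisbach: ΔP = f(L/D)(ρV²/2) = 0.05208·(4.284/0.2414)·(909.6·1.453²/2) = 0.05208·17.75·960.2 = 887.4 Pa.
ΔP = 887.4 Pa = 0.8874 kPa.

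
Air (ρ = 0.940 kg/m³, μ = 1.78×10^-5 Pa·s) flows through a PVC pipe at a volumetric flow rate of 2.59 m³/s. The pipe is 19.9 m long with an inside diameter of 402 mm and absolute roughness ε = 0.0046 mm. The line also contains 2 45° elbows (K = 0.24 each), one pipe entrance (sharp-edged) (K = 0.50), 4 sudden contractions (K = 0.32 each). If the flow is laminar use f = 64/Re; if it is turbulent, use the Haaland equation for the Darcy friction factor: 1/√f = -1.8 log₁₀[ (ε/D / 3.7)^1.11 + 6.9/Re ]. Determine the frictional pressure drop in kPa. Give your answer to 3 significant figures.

Cross-sectional area A = πD²/4 = π(0.402)²/4 = 0.1269 m²; mean velocity V = Q/A = 2.59/0.1269 = 20.41 m/s.
Reynolds number Re = ρVD/μ = 0.94 · 20.41 · 0.402 / 1.78e-05 = 4.332e+05.
Re > 4000 → turbulent. Relative roughness ε/D = 4.6e-06/0.402 = 1.14e-05. Haaland: 1/√f = -1.8 log₁₀[(1.14e-05/3.7)^1.11 + 6.9/4.332e+05] = -1.8 log₁₀[7.66e-07 + 1.59e-05] = 8.599, so f = 0.01352.
Total minor-loss coefficient ΣK = 2·0.24 + 1·0.5 + 4·0.32 = 2.26.
ΔP = [f·L/D + ΣK]·(ρV²/2) = [0.01352·19.9/0.402 + 2.26]·(0.94·20.41²/2) = [0.6694 + 2.26]·195.7 = 573.3 Pa.
ΔP = 573.3 Pa = 0.573 kPa.

ΔP ≈ 0.573 kPa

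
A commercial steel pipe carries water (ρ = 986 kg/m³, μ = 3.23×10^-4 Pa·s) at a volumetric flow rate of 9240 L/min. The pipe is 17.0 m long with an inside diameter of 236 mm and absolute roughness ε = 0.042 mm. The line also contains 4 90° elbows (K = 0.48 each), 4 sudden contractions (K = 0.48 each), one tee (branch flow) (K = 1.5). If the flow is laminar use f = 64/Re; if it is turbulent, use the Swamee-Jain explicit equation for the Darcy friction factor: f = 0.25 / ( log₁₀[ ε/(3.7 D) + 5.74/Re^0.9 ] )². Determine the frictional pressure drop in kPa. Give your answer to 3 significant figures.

Q = 9240 L/min = 9240/60000 = 0.154 m³/s.
Cross-sectional area A = πD²/4 = π(0.236)²/4 = 0.04374 m²; mean velocity V = Q/A = 0.154/0.04374 = 3.521 m/s.
Reynolds number Re = ρVD/μ = 986 · 3.521 · 0.236 / 0.000323 = 2.536e+06.
Re > 4000 → turbulent. Relative roughness ε/D = 4.2e-05/0.236 = 0.000178. Swamee-Jain: f = 0.25/(log₁₀[0.000178/3.7 + 5.74/2.536e+06^0.9])² = 0.25/(log₁₀[4.81e-05 + 9.89e-06])² = 0.25/(-4.237)² = 0.01393.
Total minor-loss coefficient ΣK = 4·0.48 + 4·0.48 + 1·1.5 = 5.34.
ΔP = [f·L/D + ΣK]·(ρV²/2) = [0.01393·17/0.236 + 5.34]·(986·3.521²/2) = [1.003 + 5.34]·6110 = 3.876e+04 Pa.
ΔP = 3.876e+04 Pa = 38.8 kPa.

ΔP ≈ 38.8 kPa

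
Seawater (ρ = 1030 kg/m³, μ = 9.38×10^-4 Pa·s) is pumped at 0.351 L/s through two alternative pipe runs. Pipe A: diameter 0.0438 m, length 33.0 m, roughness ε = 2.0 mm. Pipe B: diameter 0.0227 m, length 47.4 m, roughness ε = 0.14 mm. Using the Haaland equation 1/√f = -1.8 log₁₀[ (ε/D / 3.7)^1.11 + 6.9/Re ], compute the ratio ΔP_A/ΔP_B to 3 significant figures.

Pipe A: V = Q/A = 0.000351/0.001507 = 0.233 m/s; Re = 1.12e+04; ε/D = 0.0457; Haaland → f = 0.07101; ΔP_A = f(L/D)(ρV²/2) = 1495 Pa.
Pipe B: V = Q/A = 0.000351/0.0004047 = 0.8673 m/s; Re = 2.162e+04; ε/D = 0.00617; Haaland → f = 0.03567; ΔP_B = f(L/D)(ρV²/2) = 2.885e+04 Pa.
ΔP_A/ΔP_B = 1495/2.885e+04 = 0.0518.

ΔP_A/ΔP_B ≈ 0.0518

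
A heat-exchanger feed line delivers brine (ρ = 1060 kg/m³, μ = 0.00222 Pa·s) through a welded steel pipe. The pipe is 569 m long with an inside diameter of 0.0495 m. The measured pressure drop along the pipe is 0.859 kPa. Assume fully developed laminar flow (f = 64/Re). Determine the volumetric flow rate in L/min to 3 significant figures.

Q ≈ 6.01 L/min

For laminar flow, f = 64/Re with Re = ρVD/μ, so Darcy-Weisbach reduces to ΔP = 32μLV/D². Solving for V: V = ΔP·D²/(32μL) = 859·(0.0495)²/(32·0.00222·569) = 0.05207 m/s.
Check: Re = ρVD/μ = 1060·0.05207·0.0495/0.00222 = 1231 < 2300, so the laminar assumption holds.
Q = V·A = 0.05207·(π/4·0.0495²) = 0.0001002 m³/s = 6.01 L/min.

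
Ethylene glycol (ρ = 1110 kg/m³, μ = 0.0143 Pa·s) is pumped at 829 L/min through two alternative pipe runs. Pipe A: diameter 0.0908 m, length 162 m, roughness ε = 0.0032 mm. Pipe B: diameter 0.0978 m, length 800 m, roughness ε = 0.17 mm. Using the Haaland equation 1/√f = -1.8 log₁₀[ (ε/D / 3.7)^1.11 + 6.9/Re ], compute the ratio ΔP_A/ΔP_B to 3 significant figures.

Pipe A: V = Q/A = 0.01382/0.006475 = 2.134 m/s; Re = 1.504e+04; ε/D = 3.52e-05; Haaland → f = 0.02774; ΔP_A = f(L/D)(ρV²/2) = 1.25e+05 Pa.
Pipe B: V = Q/A = 0.01382/0.007512 = 1.839 m/s; Re = 1.396e+04; ε/D = 0.00174; Haaland → f = 0.03096; ΔP_B = f(L/D)(ρV²/2) = 4.755e+05 Pa.
ΔP_A/ΔP_B = 1.25e+05/4.755e+05 = 0.263.

ΔP_A/ΔP_B ≈ 0.263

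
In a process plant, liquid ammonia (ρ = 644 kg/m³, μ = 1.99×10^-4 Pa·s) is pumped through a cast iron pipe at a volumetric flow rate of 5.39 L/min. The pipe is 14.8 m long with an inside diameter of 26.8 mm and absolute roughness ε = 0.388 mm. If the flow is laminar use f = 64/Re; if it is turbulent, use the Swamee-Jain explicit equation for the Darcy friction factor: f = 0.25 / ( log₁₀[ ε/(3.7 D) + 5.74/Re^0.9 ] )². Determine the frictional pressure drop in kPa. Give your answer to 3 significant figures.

Q = 5.39 L/min = 5.39/60000 = 8.983e-05 m³/s.
Cross-sectional area A = πD²/4 = π(0.0268)²/4 = 0.0005641 m²; mean velocity V = Q/A = 8.983e-05/0.0005641 = 0.1592 m/s.
Reynolds number Re = ρVD/μ = 644 · 0.1592 · 0.0268 / 0.000199 = 1.381e+04.
Re > 4000 → turbulent. Relative roughness ε/D = 0.000388/0.0268 = 0.0145. Swamee-Jain: f = 0.25/(log₁₀[0.0145/3.7 + 5.74/1.381e+04^0.9])² = 0.25/(log₁₀[0.00391 + 0.00108])² = 0.25/(-2.302)² = 0.04718.
Darcy-Weisbach: ΔP = f(L/D)(ρV²/2) = 0.04718·(14.8/0.0268)·(644·0.1592²/2) = 0.04718·552.2·8.166 = 212.8 Pa.
ΔP = 212.8 Pa = 0.213 kPa.

ΔP ≈ 0.213 kPa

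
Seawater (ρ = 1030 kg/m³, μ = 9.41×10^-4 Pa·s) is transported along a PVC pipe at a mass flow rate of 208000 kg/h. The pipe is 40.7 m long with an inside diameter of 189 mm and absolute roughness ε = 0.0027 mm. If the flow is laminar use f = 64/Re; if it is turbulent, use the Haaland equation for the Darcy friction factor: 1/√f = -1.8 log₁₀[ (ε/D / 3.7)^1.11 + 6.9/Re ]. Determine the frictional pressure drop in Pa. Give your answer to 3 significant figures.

ṁ = 208000 kg/h = 208000/3600 = 57.78 kg/s.
A = πD²/4 = π(0.189)²/4 = 0.02806 m²; mean velocity V = ṁ/(ρA) = 57.78/(1030 · 0.02806) = 1.999 m/s.
Reynolds number Re = ρVD/μ = 1030 · 1.999 · 0.189 / 0.000941 = 4.136e+05.
Re > 4000 → turbulent. Relative roughness ε/D = 2.7e-06/0.189 = 1.43e-05. Haaland: 1/√f = -1.8 log₁₀[(1.43e-05/3.7)^1.11 + 6.9/4.136e+05] = -1.8 log₁₀[9.8e-07 + 1.67e-05] = 8.555, so f = 0.01366.
Darcy-Weisbach: ΔP = f(L/D)(ρV²/2) = 0.01366·(40.7/0.189)·(1030·1.999²/2) = 0.01366·215.3·2059 = 6057 Pa.

ΔP ≈ 6060 Pa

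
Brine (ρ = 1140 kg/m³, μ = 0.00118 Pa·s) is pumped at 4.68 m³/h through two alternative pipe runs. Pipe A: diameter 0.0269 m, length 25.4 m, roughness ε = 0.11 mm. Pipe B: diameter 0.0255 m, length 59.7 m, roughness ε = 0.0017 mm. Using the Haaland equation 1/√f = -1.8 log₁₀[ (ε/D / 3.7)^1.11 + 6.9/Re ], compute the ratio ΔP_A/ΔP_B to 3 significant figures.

ΔP_A/ΔP_B ≈ 0.495

Pipe A: V = Q/A = 0.0013/0.0005683 = 2.287 m/s; Re = 5.945e+04; ε/D = 0.00409; Haaland → f = 0.03024; ΔP_A = f(L/D)(ρV²/2) = 8.516e+04 Pa.
Pipe B: V = Q/A = 0.0013/0.0005107 = 2.546 m/s; Re = 6.271e+04; ε/D = 6.67e-05; Haaland → f = 0.01991; ΔP_B = f(L/D)(ρV²/2) = 1.721e+05 Pa.
ΔP_A/ΔP_B = 8.516e+04/1.721e+05 = 0.495.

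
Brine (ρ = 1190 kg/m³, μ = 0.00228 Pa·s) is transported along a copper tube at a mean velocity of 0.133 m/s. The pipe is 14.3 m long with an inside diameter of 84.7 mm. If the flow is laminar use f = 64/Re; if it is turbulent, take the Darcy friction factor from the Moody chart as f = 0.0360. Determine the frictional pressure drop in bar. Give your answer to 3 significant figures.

ΔP ≈ 6.40×10^-4 bar

Reynolds number Re = ρVD/μ = 1190 · 0.133 · 0.0847 / 0.00228 = 5880.
Re > 4000 → turbulent; use the Moody-chart value f = 0.0360.
Darcy-Weisbach: ΔP = f(L/D)(ρV²/2) = 0.036·(14.3/0.0847)·(1190·0.133²/2) = 0.036·168.8·10.52 = 63.97 Pa.
ΔP = 63.97 Pa = 6.40×10^-4 bar.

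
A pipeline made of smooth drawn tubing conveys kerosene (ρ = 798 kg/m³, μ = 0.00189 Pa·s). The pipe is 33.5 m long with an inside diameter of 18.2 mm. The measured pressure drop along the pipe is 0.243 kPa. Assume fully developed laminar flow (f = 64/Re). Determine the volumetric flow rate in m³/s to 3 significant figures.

Q ≈ 1.03×10^-5 m³/s

For laminar flow, f = 64/Re with Re = ρVD/μ, so Darcy-Weisbach reduces to ΔP = 32μLV/D². Solving for V: V = ΔP·D²/(32μL) = 243·(0.0182)²/(32·0.00189·33.5) = 0.03973 m/s.
Check: Re = ρVD/μ = 798·0.03973·0.0182/0.00189 = 305.3 < 2300, so the laminar assumption holds.
Q = V·A = 0.03973·(π/4·0.0182²) = 1.034e-05 m³/s = 1.03×10^-5 m³/s.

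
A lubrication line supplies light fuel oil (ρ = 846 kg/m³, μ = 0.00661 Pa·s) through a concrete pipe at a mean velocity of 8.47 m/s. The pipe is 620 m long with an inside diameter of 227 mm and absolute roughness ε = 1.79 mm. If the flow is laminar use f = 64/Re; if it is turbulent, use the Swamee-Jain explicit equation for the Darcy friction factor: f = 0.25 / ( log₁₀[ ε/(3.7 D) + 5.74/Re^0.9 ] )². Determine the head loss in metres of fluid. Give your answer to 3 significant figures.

Reynolds number Re = ρVD/μ = 846 · 8.47 · 0.227 / 0.00661 = 2.461e+05.
Re > 4000 → turbulent. Relative roughness ε/D = 0.00179/0.227 = 0.00789. Swamee-Jain: f = 0.25/(log₁₀[0.00789/3.7 + 5.74/2.461e+05^0.9])² = 0.25/(log₁₀[0.00213 + 8.07e-05])² = 0.25/(-2.655)² = 0.03546.
Darcy-Weisbach: ΔP = f(L/D)(ρV²/2) = 0.03546·(620/0.227)·(846·8.47²/2) = 0.03546·2731·3.035e+04 = 2.939e+06 Pa.
Head loss h_f = ΔP/(ρg) = 2.939e+06/(846·9.81) = 354 m.

h_f ≈ 354 m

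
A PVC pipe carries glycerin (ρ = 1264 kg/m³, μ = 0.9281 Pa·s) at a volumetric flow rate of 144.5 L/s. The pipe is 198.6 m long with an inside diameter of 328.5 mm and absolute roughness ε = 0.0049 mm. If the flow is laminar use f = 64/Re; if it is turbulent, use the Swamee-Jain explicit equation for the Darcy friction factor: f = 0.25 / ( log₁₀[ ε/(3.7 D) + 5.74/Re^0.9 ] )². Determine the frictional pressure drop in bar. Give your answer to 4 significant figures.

Q = 144.5 L/s = 144.5/1000 = 0.1445 m³/s.
Cross-sectional area A = πD²/4 = π(0.3285)²/4 = 0.08475 m²; mean velocity V = Q/A = 0.1445/0.08475 = 1.705 m/s.
Reynolds number Re = ρVD/μ = 1264 · 1.705 · 0.3285 / 0.928 = 762.8.
Re < 2300 → laminar flow, so f = 64/Re = 64/762.8 = 0.0839 (the turbulent correlation is not needed).
Darcy-Weisbach: ΔP = f(L/D)(ρV²/2) = 0.0839·(198.6/0.3285)·(1264·1.705²/2) = 0.0839·604.6·1837 = 9.319e+04 Pa.
ΔP = 9.319e+04 Pa = 0.9319 bar.

ΔP ≈ 0.9319 bar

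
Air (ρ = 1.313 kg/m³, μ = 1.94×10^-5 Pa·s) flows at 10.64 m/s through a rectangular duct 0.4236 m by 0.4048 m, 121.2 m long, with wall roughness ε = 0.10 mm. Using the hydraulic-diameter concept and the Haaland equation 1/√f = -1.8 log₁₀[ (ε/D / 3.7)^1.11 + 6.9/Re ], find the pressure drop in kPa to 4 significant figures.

ΔP ≈ 0.3566 kPa

Hydraulic diameter D_h = 4A/P = 4·(0.4236·0.4048)/(2·(0.4236+0.4048)) = 0.6859/1.657 = 0.414 m.
Re = ρVD_h/μ = 1.313·10.64·0.414/1.94e-05 = 2.981e+05.
ε/D_h = 0.0001/0.414 = 0.000242; Haaland gives 1/√f = -1.8 log₁₀[2.26e-05+2.31e-05] = 7.811, so f = 0.01639.
ΔP = f(L/D_h)(ρV²/2) = 0.01639·121.2/0.414·74.32 = 356.6 Pa.
ΔP = 0.3566 kPa.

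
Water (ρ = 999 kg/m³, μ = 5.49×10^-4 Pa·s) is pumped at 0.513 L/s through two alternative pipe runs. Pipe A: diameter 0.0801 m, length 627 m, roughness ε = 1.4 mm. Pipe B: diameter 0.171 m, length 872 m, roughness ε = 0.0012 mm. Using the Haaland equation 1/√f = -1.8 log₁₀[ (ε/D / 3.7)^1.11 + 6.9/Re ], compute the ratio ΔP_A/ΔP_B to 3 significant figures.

Pipe A: V = Q/A = 0.000513/0.005039 = 0.1018 m/s; Re = 1.484e+04; ε/D = 0.0175; Haaland → f = 0.04897; ΔP_A = f(L/D)(ρV²/2) = 1984 Pa.
Pipe B: V = Q/A = 0.000513/0.02297 = 0.02234 m/s; Re = 6951; ε/D = 7.02e-06; Haaland → f = 0.03423; ΔP_B = f(L/D)(ρV²/2) = 43.5 Pa.
ΔP_A/ΔP_B = 1984/43.5 = 45.6.

ΔP_A/ΔP_B ≈ 45.6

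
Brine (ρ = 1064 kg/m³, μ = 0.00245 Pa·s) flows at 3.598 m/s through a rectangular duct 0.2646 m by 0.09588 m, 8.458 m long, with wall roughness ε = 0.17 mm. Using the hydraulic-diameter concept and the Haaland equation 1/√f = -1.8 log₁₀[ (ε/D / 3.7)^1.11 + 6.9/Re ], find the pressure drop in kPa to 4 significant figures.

ΔP ≈ 8.944 kPa

Hydraulic diameter D_h = 4A/P = 4·(0.2646·0.09588)/(2·(0.2646+0.09588)) = 0.1015/0.721 = 0.1408 m.
Re = ρVD_h/μ = 1064·3.598·0.1408/0.00245 = 2.199e+05.
ε/D_h = 0.00017/0.1408 = 0.00121; Haaland gives 1/√f = -1.8 log₁₀[0.000135+3.14e-05] = 6.802, so f = 0.02161.
ΔP = f(L/D_h)(ρV²/2) = 0.02161·8.458/0.1408·6887 = 8944 Pa.
ΔP = 8.944 kPa.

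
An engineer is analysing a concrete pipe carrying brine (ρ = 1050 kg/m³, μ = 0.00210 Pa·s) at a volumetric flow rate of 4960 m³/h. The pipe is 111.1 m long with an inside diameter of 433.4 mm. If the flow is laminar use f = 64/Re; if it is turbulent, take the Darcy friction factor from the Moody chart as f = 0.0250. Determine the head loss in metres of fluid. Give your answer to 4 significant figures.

Q = 4960 m³/h = 4960/3600 = 1.378 m³/s.
Cross-sectional area A = πD²/4 = π(0.4334)²/4 = 0.1475 m²; mean velocity V = Q/A = 1.378/0.1475 = 9.339 m/s.
Reynolds number Re = ρVD/μ = 1050 · 9.339 · 0.4334 / 0.0021 = 2.024e+06.
Re > 4000 → turbulent; use the Moody-chart value f = 0.0250.
Darcy-Weisbach: ΔP = f(L/D)(ρV²/2) = 0.025·(111.1/0.4334)·(1050·9.339²/2) = 0.025·256.3·4.579e+04 = 2.935e+05 Pa.
Head loss h_f = ΔP/(ρg) = 2.935e+05/(1050·9.81) = 28.49 m.

h_f ≈ 28.49 m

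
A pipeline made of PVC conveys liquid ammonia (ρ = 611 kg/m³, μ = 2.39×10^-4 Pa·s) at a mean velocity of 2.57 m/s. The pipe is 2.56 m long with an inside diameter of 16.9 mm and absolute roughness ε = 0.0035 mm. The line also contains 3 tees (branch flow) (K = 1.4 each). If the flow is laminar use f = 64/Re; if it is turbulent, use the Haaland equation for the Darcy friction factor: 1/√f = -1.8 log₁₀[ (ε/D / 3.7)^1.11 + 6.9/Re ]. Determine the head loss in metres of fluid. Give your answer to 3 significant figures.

h_f ≈ 2.35 m

Reynolds number Re = ρVD/μ = 611 · 2.57 · 0.0169 / 0.000239 = 1.11e+05.
Re > 4000 → turbulent. Relative roughness ε/D = 3.5e-06/0.0169 = 0.000207. Haaland: 1/√f = -1.8 log₁₀[(0.000207/3.7)^1.11 + 6.9/1.11e+05] = -1.8 log₁₀[1.91e-05 + 6.21e-05] = 7.363, so f = 0.01845.
Total minor-loss coefficient ΣK = 3·1.4 = 4.2.
ΔP = [f·L/D + ΣK]·(ρV²/2) = [0.01845·2.56/0.0169 + 4.2]·(611·2.57²/2) = [2.794 + 4.2]·2018 = 1.411e+04 Pa.
Head loss h_f = ΔP/(ρg) = 1.411e+04/(611·9.81) = 2.35 m.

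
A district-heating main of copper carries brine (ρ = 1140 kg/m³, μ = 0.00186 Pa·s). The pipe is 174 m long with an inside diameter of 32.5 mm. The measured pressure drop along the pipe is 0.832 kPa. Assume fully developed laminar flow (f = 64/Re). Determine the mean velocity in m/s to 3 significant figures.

V ≈ 0.0849 m/s

For laminar flow, f = 64/Re with Re = ρVD/μ, so Darcy-Weisbach reduces to ΔP = 32μLV/D². Solving for V: V = ΔP·D²/(32μL) = 832·(0.0325)²/(32·0.00186·174) = 0.08486 m/s.
Check: Re = ρVD/μ = 1140·0.08486·0.0325/0.00186 = 1690 < 2300, so the laminar assumption holds.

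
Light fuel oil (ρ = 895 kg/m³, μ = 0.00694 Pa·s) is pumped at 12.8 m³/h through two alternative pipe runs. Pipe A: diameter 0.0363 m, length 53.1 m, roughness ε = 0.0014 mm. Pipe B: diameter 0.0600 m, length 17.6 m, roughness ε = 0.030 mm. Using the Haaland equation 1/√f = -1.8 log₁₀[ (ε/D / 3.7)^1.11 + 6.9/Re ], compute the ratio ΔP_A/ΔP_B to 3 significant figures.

Pipe A: V = Q/A = 0.003556/0.001035 = 3.436 m/s; Re = 1.608e+04; ε/D = 3.86e-05; Haaland → f = 0.02726; ΔP_A = f(L/D)(ρV²/2) = 2.107e+05 Pa.
Pipe B: V = Q/A = 0.003556/0.002827 = 1.258 m/s; Re = 9730; ε/D = 0.0005; Haaland → f = 0.03172; ΔP_B = f(L/D)(ρV²/2) = 6585 Pa.
ΔP_A/ΔP_B = 2.107e+05/6585 = 32.0.

ΔP_A/ΔP_B ≈ 32.0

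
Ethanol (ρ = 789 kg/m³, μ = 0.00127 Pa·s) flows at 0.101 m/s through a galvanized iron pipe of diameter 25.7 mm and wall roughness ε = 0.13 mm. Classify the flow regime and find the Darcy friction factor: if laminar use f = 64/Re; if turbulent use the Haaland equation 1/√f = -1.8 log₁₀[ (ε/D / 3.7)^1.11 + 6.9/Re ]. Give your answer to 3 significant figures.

f ≈ 0.0397

Re = ρVD/μ = 789·0.101·0.0257/0.00127 = 1613.
Re < 2300 → laminar, so f = 64/Re = 0.03969 (roughness is irrelevant in laminar flow).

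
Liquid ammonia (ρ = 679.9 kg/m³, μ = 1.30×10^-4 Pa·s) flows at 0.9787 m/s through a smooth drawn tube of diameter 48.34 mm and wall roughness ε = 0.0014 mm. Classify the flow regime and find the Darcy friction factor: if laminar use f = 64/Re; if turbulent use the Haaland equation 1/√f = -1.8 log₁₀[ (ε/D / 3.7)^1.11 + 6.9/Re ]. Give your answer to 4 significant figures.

f ≈ 0.01509

Re = ρVD/μ = 679.9·0.9787·0.04834/0.00013 = 2.474e+05.
Re > 4000 → turbulent. ε/D = 1.4e-06/0.04834 = 2.9e-05; Haaland: 1/√f = -1.8 log₁₀[2.15e-06 + 2.79e-05] = 8.14, so f = 0.01509.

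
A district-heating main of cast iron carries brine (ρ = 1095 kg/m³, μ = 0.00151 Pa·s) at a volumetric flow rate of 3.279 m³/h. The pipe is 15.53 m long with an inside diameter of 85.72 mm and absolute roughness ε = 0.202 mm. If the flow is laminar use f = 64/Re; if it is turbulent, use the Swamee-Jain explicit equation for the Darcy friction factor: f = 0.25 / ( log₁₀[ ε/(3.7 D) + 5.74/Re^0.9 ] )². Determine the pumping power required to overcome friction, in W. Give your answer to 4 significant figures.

P ≈ 0.07851 W

Q = 3.279 m³/h = 3.279/3600 = 0.0009108 m³/s.
Cross-sectional area A = πD²/4 = π(0.08572)²/4 = 0.005771 m²; mean velocity V = Q/A = 0.0009108/0.005771 = 0.1578 m/s.
Reynolds number Re = ρVD/μ = 1095 · 0.1578 · 0.08572 / 0.00151 = 9811.
Re > 4000 → turbulent. Relative roughness ε/D = 0.000202/0.08572 = 0.00236. Swamee-Jain: f = 0.25/(log₁₀[0.00236/3.7 + 5.74/9811^0.9])² = 0.25/(log₁₀[0.000637 + 0.00147])² = 0.25/(-2.677)² = 0.03489.
Darcy-Weisbach: ΔP = f(L/D)(ρV²/2) = 0.03489·(15.53/0.08572)·(1095·0.1578²/2) = 0.03489·181.2·13.64 = 86.2 Pa.
Pumping power P = QΔP = 0.0009108·86.2 = 0.078509 W = 0.07851 W.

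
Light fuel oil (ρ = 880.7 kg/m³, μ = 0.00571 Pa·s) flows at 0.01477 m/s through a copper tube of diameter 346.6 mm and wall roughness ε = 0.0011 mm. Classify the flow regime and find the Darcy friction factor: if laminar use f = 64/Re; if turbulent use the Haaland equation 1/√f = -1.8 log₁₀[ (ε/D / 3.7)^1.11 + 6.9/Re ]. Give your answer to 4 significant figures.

Re = ρVD/μ = 880.7·0.01477·0.3466/0.00571 = 789.6.
Re < 2300 → laminar, so f = 64/Re = 0.08105 (roughness is irrelevant in laminar flow).

f ≈ 0.08105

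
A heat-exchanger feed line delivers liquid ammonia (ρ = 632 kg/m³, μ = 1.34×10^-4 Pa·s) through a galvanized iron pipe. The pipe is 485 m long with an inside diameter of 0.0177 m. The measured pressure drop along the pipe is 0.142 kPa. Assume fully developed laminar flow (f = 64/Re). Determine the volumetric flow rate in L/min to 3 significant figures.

Q ≈ 0.316 L/min

For laminar flow, f = 64/Re with Re = ρVD/μ, so Darcy-Weisbach reduces to ΔP = 32μLV/D². Solving for V: V = ΔP·D²/(32μL) = 142·(0.0177)²/(32·0.000134·485) = 0.02139 m/s.
Check: Re = ρVD/μ = 632·0.02139·0.0177/0.000134 = 1786 < 2300, so the laminar assumption holds.
Q = V·A = 0.02139·(π/4·0.0177²) = 5.264e-06 m³/s = 0.316 L/min.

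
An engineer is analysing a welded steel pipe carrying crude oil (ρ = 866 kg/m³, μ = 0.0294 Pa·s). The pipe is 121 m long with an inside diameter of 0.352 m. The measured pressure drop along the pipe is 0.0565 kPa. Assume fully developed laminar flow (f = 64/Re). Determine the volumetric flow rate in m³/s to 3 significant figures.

Q ≈ 0.00598 m³/s

For laminar flow, f = 64/Re with Re = ρVD/μ, so Darcy-Weisbach reduces to ΔP = 32μLV/D². Solving for V: V = ΔP·D²/(32μL) = 56.5·(0.352)²/(32·0.0294·121) = 0.0615 m/s.
Check: Re = ρVD/μ = 866·0.0615·0.352/0.0294 = 637.6 < 2300, so the laminar assumption holds.
Q = V·A = 0.0615·(π/4·0.352²) = 0.005984 m³/s = 0.00598 m³/s.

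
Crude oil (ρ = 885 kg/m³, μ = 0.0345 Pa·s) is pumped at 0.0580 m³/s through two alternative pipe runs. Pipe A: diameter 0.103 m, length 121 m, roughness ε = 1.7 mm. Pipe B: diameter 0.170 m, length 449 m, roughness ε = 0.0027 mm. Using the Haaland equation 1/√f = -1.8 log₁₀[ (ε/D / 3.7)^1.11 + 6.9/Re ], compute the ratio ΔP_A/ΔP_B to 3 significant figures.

ΔP_A/ΔP_B ≈ 5.23

Pipe A: V = Q/A = 0.058/0.008332 = 6.961 m/s; Re = 1.839e+04; ε/D = 0.0165; Haaland → f = 0.04756; ΔP_A = f(L/D)(ρV²/2) = 1.198e+06 Pa.
Pipe B: V = Q/A = 0.058/0.0227 = 2.555 m/s; Re = 1.114e+04; ε/D = 1.59e-05; Haaland → f = 0.03; ΔP_B = f(L/D)(ρV²/2) = 2.29e+05 Pa.
ΔP_A/ΔP_B = 1.198e+06/2.29e+05 = 5.23.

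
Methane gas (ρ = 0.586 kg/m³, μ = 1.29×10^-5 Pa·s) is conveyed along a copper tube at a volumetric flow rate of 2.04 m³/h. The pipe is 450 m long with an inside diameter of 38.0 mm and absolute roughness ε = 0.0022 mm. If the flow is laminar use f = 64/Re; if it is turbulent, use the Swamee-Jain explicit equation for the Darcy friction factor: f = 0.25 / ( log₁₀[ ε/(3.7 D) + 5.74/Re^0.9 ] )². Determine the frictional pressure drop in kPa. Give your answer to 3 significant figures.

Q = 2.04 m³/h = 2.04/3600 = 0.0005667 m³/s.
Cross-sectional area A = πD²/4 = π(0.038)²/4 = 0.001134 m²; mean velocity V = Q/A = 0.0005667/0.001134 = 0.4997 m/s.
Reynolds number Re = ρVD/μ = 0.586 · 0.4997 · 0.038 / 1.29e-05 = 862.5.
Re < 2300 → laminar flow, so f = 64/Re = 64/862.5 = 0.0742 (the turbulent correlation is not needed).
Darcy-Weisbach: ΔP = f(L/D)(ρV²/2) = 0.0742·(450/0.038)·(0.586·0.4997²/2) = 0.0742·1.184e+04·0.07315 = 64.28 Pa.
ΔP = 64.28 Pa = 0.0643 kPa.

ΔP ≈ 0.0643 kPa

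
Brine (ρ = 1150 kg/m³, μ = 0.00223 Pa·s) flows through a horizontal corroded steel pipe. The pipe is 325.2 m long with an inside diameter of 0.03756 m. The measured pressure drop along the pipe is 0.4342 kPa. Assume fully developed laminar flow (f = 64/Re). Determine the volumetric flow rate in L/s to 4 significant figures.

For laminar flow, f = 64/Re with Re = ρVD/μ, so Darcy-Weisbach reduces to ΔP = 32μLV/D². Solving for V: V = ΔP·D²/(32μL) = 434.2·(0.03756)²/(32·0.00223·325.2) = 0.0264 m/s.
Check: Re = ρVD/μ = 1150·0.0264·0.03756/0.00223 = 511.3 < 2300, so the laminar assumption holds.
Q = V·A = 0.0264·(π/4·0.03756²) = 2.925e-05 m³/s = 0.02925 L/s.

Q ≈ 0.02925 L/s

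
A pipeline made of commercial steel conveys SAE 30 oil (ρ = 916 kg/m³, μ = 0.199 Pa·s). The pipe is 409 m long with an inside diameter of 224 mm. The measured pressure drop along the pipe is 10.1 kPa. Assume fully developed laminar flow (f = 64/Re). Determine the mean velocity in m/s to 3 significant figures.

V ≈ 0.195 m/s

For laminar flow, f = 64/Re with Re = ρVD/μ, so Darcy-Weisbach reduces to ΔP = 32μLV/D². Solving for V: V = ΔP·D²/(32μL) = 1.01e+04·(0.224)²/(32·0.199·409) = 0.1946 m/s.
Check: Re = ρVD/μ = 916·0.1946·0.224/0.199 = 200.6 < 2300, so the laminar assumption holds.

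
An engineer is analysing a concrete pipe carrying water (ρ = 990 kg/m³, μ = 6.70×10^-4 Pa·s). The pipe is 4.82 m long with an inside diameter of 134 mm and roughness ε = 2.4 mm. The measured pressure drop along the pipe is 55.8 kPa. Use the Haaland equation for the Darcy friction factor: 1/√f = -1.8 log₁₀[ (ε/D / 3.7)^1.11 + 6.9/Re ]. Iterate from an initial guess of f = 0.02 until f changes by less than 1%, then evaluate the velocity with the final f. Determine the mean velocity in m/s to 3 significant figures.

V ≈ 8.19 m/s

Rearranging Darcy-Weisbach: V = √(2·ΔP·D/(f·L·ρ)). With ε/D = 0.0024/0.134 = 0.0179, iterate starting from f = 0.02:
  f = 0.02 → V = √(2·5.58e+04·0.134/(0.02·4.82·990)) = 12.52 m/s; Re = ρVD/μ = 2.479e+06; f → 0.04675
  f = 0.04675 → V = 8.187 m/s; Re = 1.621e+06; f → 0.04676
Converged (Δf/f < 1%). With the final f = 0.04676: V = √(2·5.58e+04·0.134/(0.04676·4.82·990)) = 8.186 m/s.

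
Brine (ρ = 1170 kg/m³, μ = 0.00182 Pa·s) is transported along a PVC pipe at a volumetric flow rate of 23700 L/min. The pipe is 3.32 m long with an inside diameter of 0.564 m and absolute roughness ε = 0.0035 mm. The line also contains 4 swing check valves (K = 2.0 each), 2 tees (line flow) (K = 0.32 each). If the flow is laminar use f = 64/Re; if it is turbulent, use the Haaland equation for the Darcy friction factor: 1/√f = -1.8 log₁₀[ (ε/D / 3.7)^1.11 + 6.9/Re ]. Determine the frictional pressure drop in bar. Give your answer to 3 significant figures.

Q = 23700 L/min = 23700/60000 = 0.395 m³/s.
Cross-sectional area A = πD²/4 = π(0.564)²/4 = 0.2498 m²; mean velocity V = Q/A = 0.395/0.2498 = 1.581 m/s.
Reynolds number Re = ρVD/μ = 1170 · 1.581 · 0.564 / 0.00182 = 5.732e+05.
Re > 4000 → turbulent. Relative roughness ε/D = 3.5e-06/0.564 = 6.21e-06. Haaland: 1/√f = -1.8 log₁₀[(6.21e-06/3.7)^1.11 + 6.9/5.732e+05] = -1.8 log₁₀[3.88e-07 + 1.2e-05] = 8.83, so f = 0.01282.
Total minor-loss coefficient ΣK = 4·2 + 2·0.32 = 8.64.
ΔP = [f·L/D + ΣK]·(ρV²/2) = [0.01282·3.32/0.564 + 8.64]·(1170·1.581²/2) = [0.07549 + 8.64]·1462 = 1.275e+04 Pa.
ΔP = 1.275e+04 Pa = 0.127 bar.

ΔP ≈ 0.127 bar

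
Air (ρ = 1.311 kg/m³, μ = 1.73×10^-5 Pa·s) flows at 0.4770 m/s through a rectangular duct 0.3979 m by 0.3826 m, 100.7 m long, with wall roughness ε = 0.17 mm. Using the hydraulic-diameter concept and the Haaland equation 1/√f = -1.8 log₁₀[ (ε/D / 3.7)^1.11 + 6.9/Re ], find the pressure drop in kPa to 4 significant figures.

Hydraulic diameter D_h = 4A/P = 4·(0.3979·0.3826)/(2·(0.3979+0.3826)) = 0.6089/1.561 = 0.3901 m.
Re = ρVD_h/μ = 1.311·0.477·0.3901/1.73e-05 = 1.41e+04.
ε/D_h = 0.00017/0.3901 = 0.000436; Haaland gives 1/√f = -1.8 log₁₀[4.35e-05+0.000489] = 5.892, so f = 0.0288.
ΔP = f(L/D_h)(ρV²/2) = 0.0288·100.7/0.3901·0.1491 = 1.109 Pa.
ΔP = 0.001109 kPa.

ΔP ≈ 0.001109 kPa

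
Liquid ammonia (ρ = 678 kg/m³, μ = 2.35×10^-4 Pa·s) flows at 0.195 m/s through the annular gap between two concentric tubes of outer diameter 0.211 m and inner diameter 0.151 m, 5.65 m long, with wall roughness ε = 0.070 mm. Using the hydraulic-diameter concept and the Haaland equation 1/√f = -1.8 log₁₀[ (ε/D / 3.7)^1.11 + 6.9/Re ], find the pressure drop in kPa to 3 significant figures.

ΔP ≈ 0.0310 kPa

Hydraulic diameter D_h = 4A/P = D_o - D_i = 0.211 - 0.151 = 0.06 m.
Re = ρVD_h/μ = 678·0.195·0.06/0.000235 = 3.376e+04.
ε/D_h = 7e-05/0.06 = 0.00117; Haaland gives 1/√f = -1.8 log₁₀[0.00013+0.000204] = 6.257, so f = 0.02555.
ΔP = f(L/D_h)(ρV²/2) = 0.02555·5.65/0.06·12.89 = 31.01 Pa.
ΔP = 0.0310 kPa.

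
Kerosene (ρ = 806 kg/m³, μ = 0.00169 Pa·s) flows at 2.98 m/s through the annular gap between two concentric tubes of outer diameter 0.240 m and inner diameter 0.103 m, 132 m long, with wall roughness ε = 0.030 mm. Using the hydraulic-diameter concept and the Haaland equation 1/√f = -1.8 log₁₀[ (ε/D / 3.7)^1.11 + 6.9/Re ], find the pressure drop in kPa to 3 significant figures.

Hydraulic diameter D_h = 4A/P = D_o - D_i = 0.24 - 0.103 = 0.137 m.
Re = ρVD_h/μ = 806·2.98·0.137/0.00169 = 1.947e+05.
ε/D_h = 3e-05/0.137 = 0.000219; Haaland gives 1/√f = -1.8 log₁₀[2.03e-05+3.54e-05] = 7.657, so f = 0.01706.
ΔP = f(L/D_h)(ρV²/2) = 0.01706·132/0.137·3579 = 5.881e+04 Pa.
ΔP = 58.8 kPa.

ΔP ≈ 58.8 kPa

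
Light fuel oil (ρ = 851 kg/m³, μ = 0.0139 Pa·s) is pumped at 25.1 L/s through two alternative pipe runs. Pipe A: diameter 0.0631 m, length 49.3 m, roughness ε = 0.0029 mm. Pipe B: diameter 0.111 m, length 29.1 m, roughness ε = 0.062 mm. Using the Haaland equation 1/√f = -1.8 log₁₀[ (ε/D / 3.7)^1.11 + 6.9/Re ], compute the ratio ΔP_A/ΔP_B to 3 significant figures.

ΔP_A/ΔP_B ≈ 24.1

Pipe A: V = Q/A = 0.0251/0.003127 = 8.026 m/s; Re = 3.101e+04; ε/D = 4.6e-05; Haaland → f = 0.02322; ΔP_A = f(L/D)(ρV²/2) = 4.974e+05 Pa.
Pipe B: V = Q/A = 0.0251/0.009677 = 2.594 m/s; Re = 1.763e+04; ε/D = 0.000559; Haaland → f = 0.02754; ΔP_B = f(L/D)(ρV²/2) = 2.067e+04 Pa.
ΔP_A/ΔP_B = 4.974e+05/2.067e+04 = 24.1.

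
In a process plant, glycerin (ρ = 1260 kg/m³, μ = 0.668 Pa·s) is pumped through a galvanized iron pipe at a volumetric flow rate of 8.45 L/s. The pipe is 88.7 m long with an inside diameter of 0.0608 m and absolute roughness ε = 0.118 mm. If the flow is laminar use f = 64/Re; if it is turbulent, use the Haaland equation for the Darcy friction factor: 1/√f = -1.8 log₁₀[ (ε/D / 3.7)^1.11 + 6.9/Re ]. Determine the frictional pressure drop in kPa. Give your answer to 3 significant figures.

ΔP ≈ 1490 kPa

Q = 8.45 L/s = 8.45/1000 = 0.00845 m³/s.
Cross-sectional area A = πD²/4 = π(0.0608)²/4 = 0.002903 m²; mean velocity V = Q/A = 0.00845/0.002903 = 2.91 m/s.
Reynolds number Re = ρVD/μ = 1260 · 2.91 · 0.0608 / 0.668 = 333.8.
Re < 2300 → laminar flow, so f = 64/Re = 64/333.8 = 0.1917 (the turbulent correlation is not needed).
Darcy-Weisbach: ΔP = f(L/D)(ρV²/2) = 0.1917·(88.7/0.0608)·(1260·2.91²/2) = 0.1917·1459·5337 = 1.493e+06 Pa.
ΔP = 1.493e+06 Pa = 1490 kPa.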